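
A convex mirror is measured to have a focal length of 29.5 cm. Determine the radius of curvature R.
R = 2|f| = 59 cm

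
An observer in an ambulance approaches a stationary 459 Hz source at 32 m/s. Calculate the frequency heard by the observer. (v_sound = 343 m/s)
f_obs = f·(v + v_o)/v = 501.8 Hz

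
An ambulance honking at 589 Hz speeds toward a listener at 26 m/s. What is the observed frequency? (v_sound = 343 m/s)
f_obs = f·v/(v − v_s) = 637.3 Hz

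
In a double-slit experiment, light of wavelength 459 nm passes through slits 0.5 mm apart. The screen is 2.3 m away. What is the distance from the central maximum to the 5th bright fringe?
y = mλL/d = 10.56 mm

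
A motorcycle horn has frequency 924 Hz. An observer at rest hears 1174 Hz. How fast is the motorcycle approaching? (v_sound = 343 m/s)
v_s = v·(1 − f/f_obs) = 73.04 m/s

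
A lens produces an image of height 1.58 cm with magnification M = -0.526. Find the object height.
ho = |hi|/|M| = 3.004 cm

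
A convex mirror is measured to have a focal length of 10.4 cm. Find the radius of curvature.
R = 2|f| = 20.8 cm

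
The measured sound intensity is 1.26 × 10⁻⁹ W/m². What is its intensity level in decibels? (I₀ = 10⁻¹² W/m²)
β = 10·log₁₀(I/I₀) = 31 dB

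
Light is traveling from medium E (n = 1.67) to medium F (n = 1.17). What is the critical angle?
θc = arcsin(n₂/n₁) = 44.48°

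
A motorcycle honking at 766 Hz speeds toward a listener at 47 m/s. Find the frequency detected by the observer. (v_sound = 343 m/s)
f_obs = f·v/(v − v_s) = 887.6 Hz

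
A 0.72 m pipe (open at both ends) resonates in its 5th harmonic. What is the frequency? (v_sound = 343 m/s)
fₙ = nv/(2L) = 1191 Hz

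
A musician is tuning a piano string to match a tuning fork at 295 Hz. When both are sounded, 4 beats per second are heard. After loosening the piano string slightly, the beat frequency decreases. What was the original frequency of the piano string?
299 Hz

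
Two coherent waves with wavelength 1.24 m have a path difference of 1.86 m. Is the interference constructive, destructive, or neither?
destructive — path difference = 1.5λ, an odd multiple of λ/2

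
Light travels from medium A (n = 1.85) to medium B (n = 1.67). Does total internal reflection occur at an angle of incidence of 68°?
θc = arcsin(n₂/n₁) = 64.52°; 68° > θc, so yes — total internal reflection.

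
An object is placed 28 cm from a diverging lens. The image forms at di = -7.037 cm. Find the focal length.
1/f = 1/do + 1/di → f = -9.399 cm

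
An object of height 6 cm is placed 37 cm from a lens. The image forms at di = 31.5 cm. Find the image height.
hi = (-di/do) × ho = -5.108 cm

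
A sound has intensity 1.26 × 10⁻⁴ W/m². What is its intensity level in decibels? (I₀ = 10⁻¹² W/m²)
β = 10·log₁₀(I/I₀) = 81 dB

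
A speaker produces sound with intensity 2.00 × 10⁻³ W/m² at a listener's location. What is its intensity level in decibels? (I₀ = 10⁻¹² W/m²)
β = 10·log₁₀(I/I₀) = 93.01 dB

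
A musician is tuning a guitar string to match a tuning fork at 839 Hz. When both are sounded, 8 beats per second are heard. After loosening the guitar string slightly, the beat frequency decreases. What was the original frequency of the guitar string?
847 Hz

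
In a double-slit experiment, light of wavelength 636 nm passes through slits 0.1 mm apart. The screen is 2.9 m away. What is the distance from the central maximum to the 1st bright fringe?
y = mλL/d = 18.44 mm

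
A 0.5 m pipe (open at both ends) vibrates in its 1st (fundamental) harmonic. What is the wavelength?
λₙ = 2L/n = 1 m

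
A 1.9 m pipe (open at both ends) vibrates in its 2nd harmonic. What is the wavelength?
λₙ = 2L/n = 1.9 m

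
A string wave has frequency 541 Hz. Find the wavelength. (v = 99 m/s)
λ = v/f = 0.183 m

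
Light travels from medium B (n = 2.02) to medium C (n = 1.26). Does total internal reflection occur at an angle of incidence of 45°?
θc = arcsin(n₂/n₁) = 38.59°; 45° > θc, so yes — total internal reflection.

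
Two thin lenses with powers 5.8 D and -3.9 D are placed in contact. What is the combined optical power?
P_total = P₁ + P₂ = 1.9 D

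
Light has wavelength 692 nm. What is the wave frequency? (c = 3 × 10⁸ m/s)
f = c/λ = 4.335 × 10¹⁴ Hz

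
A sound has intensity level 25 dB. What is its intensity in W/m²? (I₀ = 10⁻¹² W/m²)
I = I₀·10^(β/10) = 3.16 × 10⁻¹⁰ W/m²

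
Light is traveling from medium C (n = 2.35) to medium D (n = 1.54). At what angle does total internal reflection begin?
θc = arcsin(n₂/n₁) = 40.94°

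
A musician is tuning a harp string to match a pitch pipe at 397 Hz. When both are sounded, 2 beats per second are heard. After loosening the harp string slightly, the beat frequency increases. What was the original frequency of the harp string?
395 Hz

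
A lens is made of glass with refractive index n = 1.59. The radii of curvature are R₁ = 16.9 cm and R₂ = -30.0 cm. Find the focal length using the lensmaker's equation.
1/f = (n − 1)(1/R₁ − 1/R₂) → f = 18.32 cm (converging lens)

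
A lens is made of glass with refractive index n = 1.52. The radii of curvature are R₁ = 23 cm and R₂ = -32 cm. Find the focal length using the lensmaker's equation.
1/f = (n − 1)(1/R₁ − 1/R₂) → f = 25.73 cm (converging lens)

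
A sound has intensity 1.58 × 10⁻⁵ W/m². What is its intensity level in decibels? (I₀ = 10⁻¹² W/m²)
β = 10·log₁₀(I/I₀) = 71.99 dB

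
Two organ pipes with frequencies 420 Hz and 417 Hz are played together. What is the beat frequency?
3 Hz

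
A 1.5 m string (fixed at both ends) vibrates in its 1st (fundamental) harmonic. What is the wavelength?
λₙ = 2L/n = 3 m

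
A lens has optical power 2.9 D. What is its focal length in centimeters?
f = 1/P = 34.48 cm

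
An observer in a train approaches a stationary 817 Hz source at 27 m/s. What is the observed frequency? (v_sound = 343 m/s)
f_obs = f·(v + v_o)/v = 881.3 Hz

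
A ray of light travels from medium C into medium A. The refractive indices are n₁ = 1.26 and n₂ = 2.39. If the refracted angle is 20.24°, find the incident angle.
sin θ₁ = (n₂/n₁)·sin θ₂ → θ₁ = 41.01°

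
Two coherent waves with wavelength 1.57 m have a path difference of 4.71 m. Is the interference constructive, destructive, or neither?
constructive — path difference = 3λ, a whole number of wavelengths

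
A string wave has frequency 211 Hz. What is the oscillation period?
T = 1/f = 0.004739 s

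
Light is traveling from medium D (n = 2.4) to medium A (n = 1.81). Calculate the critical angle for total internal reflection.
θc = arcsin(n₂/n₁) = 48.95°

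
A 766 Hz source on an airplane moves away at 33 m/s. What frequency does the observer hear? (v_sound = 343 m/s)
f_obs = f·v/(v + v_s) = 698.8 Hz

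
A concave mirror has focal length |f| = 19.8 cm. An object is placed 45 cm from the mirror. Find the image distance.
f = +19.8 cm (concave); 1/di = 1/f − 1/do → di = 35.36 cm (real image, in front of mirror)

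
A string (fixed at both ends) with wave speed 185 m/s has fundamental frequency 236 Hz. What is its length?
L = v/(2f₁) = 0.3919 m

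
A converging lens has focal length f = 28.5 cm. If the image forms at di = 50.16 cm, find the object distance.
1/do = 1/f − 1/di → do = 66 cm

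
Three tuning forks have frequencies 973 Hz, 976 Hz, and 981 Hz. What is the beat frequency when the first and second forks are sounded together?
3 Hz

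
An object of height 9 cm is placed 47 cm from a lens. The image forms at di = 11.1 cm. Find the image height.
hi = (-di/do) × ho = -2.126 cm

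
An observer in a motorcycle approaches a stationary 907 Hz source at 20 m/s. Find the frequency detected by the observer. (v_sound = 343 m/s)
f_obs = f·(v + v_o)/v = 959.9 Hz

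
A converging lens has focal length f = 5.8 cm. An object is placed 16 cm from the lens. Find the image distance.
1/di = 1/f − 1/do → di = 9.098 cm (real image)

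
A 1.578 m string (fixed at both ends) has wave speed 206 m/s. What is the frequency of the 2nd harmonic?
fₙ = nv/(2L) = 130.5 Hz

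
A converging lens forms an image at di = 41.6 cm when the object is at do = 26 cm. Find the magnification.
M = −di/do = -1.6 (inverted image)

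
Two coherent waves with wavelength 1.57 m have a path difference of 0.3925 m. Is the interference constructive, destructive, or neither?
neither (partial) — path difference = 0.25λ, neither a whole number of wavelengths nor an odd multiple of λ/2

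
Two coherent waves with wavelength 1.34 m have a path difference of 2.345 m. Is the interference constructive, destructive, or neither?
neither (partial) — path difference = 1.75λ, neither a whole number of wavelengths nor an odd multiple of λ/2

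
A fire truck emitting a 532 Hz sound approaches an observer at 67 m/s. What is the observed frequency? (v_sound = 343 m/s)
f_obs = f·v/(v − v_s) = 661.1 Hz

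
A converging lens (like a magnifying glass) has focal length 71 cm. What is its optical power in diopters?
P = 1/f = 1.408 D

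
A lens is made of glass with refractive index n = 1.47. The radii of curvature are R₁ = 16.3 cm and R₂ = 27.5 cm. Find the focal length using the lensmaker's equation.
1/f = (n − 1)(1/R₁ − 1/R₂) → f = 85.15 cm (converging lens)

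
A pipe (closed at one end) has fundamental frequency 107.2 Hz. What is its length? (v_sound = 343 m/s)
L = v/(4f₁) = 0.7999 m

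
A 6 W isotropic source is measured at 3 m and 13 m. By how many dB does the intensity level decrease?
Δβ = 20·log₁₀(r₂/r₁) = 12.74 dB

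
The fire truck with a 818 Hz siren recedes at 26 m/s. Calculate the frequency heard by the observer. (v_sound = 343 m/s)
f_obs = f·v/(v + v_s) = 760.4 Hz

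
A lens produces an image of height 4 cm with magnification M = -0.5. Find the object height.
ho = |hi|/|M| = 8 cm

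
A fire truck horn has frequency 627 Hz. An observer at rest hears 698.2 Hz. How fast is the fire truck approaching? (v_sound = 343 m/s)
v_s = v·(1 − f/f_obs) = 34.98 m/s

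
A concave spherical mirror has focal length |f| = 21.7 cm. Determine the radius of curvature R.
R = 2|f| = 43.4 cm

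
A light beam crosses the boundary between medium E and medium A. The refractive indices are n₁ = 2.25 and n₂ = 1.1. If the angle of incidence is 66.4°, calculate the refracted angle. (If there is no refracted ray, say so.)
sin θ₂ = (n₁/n₂)·sin θ₁ = 1.874 > 1, so there is no refracted ray — the light undergoes total internal reflection.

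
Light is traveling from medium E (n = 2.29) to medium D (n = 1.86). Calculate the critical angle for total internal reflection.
θc = arcsin(n₂/n₁) = 54.31°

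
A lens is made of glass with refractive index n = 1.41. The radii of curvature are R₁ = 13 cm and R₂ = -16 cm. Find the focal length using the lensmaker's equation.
1/f = (n − 1)(1/R₁ − 1/R₂) → f = 17.49 cm (converging lens)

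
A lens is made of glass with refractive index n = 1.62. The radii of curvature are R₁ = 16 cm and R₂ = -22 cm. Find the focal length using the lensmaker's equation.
1/f = (n − 1)(1/R₁ − 1/R₂) → f = 14.94 cm (converging lens)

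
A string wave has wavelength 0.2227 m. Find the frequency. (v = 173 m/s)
f = v/λ = 776.8 Hz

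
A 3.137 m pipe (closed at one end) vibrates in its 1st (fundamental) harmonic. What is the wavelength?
λₙ = 4L/n = 12.55 m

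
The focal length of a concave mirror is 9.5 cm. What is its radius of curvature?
R = 2|f| = 19 cm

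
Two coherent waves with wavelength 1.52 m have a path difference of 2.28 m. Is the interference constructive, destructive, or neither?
destructive — path difference = 1.5λ, an odd multiple of λ/2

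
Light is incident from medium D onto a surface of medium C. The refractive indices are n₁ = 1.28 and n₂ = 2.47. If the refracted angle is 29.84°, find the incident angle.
sin θ₁ = (n₂/n₁)·sin θ₂ → θ₁ = 73.78°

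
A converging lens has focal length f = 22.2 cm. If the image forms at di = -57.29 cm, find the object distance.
1/do = 1/f − 1/di → do = 16 cm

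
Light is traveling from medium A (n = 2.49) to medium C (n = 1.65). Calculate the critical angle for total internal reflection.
θc = arcsin(n₂/n₁) = 41.5°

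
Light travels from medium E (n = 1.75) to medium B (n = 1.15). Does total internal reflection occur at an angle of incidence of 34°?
θc = arcsin(n₂/n₁) = 41.08°; 34° < θc, so no — the ray refracts.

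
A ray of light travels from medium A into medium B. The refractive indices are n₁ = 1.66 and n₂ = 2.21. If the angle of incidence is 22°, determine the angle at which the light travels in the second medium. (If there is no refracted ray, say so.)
sin θ₂ = (n₁/n₂)·sin θ₁ = 0.2814 → θ₂ = 16.34°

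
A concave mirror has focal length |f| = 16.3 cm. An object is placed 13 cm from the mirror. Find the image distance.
f = +16.3 cm (concave); 1/di = 1/f − 1/do → di = -64.21 cm (virtual image, behind mirror)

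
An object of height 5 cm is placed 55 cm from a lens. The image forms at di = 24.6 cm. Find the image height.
hi = (-di/do) × ho = -2.236 cm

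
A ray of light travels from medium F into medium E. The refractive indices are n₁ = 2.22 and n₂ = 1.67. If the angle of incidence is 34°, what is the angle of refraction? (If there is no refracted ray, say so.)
sin θ₂ = (n₁/n₂)·sin θ₁ = 0.7434 → θ₂ = 48.02°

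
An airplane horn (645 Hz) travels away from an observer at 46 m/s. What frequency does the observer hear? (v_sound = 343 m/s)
f_obs = f·v/(v + v_s) = 568.7 Hz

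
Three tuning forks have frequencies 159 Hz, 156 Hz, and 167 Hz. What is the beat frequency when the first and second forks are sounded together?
3 Hz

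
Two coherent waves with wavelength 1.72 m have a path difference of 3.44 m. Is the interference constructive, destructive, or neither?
constructive — path difference = 2λ, a whole number of wavelengths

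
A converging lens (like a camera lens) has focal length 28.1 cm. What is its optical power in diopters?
P = 1/f = 3.559 D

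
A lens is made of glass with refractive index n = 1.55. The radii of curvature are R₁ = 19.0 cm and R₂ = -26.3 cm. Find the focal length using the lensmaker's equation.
1/f = (n − 1)(1/R₁ − 1/R₂) → f = 20.06 cm (converging lens)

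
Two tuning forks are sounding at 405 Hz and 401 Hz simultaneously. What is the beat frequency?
4 Hz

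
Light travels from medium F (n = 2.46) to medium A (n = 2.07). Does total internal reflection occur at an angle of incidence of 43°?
θc = arcsin(n₂/n₁) = 57.29°; 43° < θc, so no — the ray refracts.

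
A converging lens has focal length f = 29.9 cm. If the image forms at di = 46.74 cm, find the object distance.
1/do = 1/f − 1/di → do = 82.99 cm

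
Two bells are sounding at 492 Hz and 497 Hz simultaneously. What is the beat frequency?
5 Hz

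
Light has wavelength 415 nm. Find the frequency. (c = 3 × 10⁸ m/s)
f = c/λ = 7.229 × 10¹⁴ Hz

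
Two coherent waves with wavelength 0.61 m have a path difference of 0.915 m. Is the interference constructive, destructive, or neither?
destructive — path difference = 1.5λ, an odd multiple of λ/2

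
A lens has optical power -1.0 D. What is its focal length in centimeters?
f = 1/P = -100 cm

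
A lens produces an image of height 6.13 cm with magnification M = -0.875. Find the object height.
ho = |hi|/|M| = 7.006 cm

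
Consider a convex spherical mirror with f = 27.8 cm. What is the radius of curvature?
R = 2|f| = 55.6 cm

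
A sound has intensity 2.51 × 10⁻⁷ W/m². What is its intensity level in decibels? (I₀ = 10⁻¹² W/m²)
β = 10·log₁₀(I/I₀) = 54 dB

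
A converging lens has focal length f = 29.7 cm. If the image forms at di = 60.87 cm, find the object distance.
1/do = 1/f − 1/di → do = 58 cm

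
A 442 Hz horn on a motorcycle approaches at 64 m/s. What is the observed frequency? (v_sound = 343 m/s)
f_obs = f·v/(v − v_s) = 543.4 Hz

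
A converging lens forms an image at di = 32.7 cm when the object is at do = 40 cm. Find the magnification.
M = −di/do = -0.8175 (inverted image)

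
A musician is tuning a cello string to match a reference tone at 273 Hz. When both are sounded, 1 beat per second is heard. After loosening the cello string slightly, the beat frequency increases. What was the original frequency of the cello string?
272 Hz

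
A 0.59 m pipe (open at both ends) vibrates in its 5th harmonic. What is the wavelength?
λₙ = 2L/n = 0.236 m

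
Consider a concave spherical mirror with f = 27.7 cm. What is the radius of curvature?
R = 2|f| = 55.4 cm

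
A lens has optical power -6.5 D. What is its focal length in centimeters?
f = 1/P = -15.38 cm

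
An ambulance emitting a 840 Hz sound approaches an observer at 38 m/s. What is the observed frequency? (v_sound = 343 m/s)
f_obs = f·v/(v − v_s) = 944.7 Hz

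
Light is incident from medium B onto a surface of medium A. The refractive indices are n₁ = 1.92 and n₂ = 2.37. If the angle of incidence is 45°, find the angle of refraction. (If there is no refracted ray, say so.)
sin θ₂ = (n₁/n₂)·sin θ₁ = 0.5728 → θ₂ = 34.95°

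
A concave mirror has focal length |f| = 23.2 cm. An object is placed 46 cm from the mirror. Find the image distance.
f = +23.2 cm (concave); 1/di = 1/f − 1/do → di = 46.81 cm (real image, in front of mirror)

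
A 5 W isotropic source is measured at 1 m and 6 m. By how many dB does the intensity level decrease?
Δβ = 20·log₁₀(r₂/r₁) = 15.56 dB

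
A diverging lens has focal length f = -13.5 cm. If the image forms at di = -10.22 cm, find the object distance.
1/do = 1/f − 1/di → do = 42.06 cm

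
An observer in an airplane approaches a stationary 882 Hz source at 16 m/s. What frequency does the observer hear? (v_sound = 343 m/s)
f_obs = f·(v + v_o)/v = 923.1 Hz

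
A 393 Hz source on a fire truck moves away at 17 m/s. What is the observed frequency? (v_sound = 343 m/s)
f_obs = f·v/(v + v_s) = 374.4 Hz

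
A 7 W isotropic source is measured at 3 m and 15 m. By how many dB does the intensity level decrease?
Δβ = 20·log₁₀(r₂/r₁) = 13.98 dB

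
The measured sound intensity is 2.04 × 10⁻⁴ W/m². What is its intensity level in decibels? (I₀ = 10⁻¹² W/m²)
β = 10·log₁₀(I/I₀) = 83.1 dB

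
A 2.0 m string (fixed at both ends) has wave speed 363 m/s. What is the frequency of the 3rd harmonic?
fₙ = nv/(2L) = 272.2 Hz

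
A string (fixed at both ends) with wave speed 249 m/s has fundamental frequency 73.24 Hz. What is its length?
L = v/(2f₁) = 1.7 m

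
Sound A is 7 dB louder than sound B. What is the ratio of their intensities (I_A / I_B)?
I_A/I_B = 10^(Δβ/10) = 5.012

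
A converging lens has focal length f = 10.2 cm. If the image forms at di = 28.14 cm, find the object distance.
1/do = 1/f − 1/di → do = 16 cm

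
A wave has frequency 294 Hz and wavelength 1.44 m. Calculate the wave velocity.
v = fλ = 423.4 m/s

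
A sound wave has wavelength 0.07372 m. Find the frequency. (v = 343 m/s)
f = v/λ = 4653 Hz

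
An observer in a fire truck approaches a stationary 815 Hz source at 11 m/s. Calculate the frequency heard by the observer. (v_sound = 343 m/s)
f_obs = f·(v + v_o)/v = 841.1 Hz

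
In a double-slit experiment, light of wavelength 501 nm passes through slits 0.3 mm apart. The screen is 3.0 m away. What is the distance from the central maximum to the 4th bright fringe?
y = mλL/d = 20.04 mm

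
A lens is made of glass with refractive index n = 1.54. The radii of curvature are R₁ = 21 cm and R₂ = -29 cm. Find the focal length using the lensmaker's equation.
1/f = (n − 1)(1/R₁ − 1/R₂) → f = 22.56 cm (converging lens)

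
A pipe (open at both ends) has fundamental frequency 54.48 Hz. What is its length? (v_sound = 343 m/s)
L = v/(2f₁) = 3.148 m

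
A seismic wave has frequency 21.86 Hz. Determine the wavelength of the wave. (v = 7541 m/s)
λ = v/f = 345 m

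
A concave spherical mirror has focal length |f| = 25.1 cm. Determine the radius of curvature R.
R = 2|f| = 50.2 cm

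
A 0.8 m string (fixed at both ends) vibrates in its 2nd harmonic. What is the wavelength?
λₙ = 2L/n = 0.8 m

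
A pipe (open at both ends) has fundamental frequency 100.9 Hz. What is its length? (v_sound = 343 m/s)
L = v/(2f₁) = 1.7 m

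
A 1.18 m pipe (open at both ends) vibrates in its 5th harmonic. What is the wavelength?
λₙ = 2L/n = 0.472 m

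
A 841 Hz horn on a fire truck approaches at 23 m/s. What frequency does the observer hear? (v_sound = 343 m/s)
f_obs = f·v/(v − v_s) = 901.4 Hz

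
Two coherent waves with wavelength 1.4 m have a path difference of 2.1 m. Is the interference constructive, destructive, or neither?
destructive — path difference = 1.5λ, an odd multiple of λ/2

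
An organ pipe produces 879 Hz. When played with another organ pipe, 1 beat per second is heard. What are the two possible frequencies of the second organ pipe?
f₂ = 879 ± 1 Hz → 880 Hz or 878 Hz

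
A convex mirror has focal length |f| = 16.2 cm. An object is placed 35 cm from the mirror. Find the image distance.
f = −16.2 cm (convex); 1/di = 1/f − 1/do → di = -11.07 cm (virtual image, behind mirror)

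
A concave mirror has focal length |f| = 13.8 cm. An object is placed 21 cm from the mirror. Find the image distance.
f = +13.8 cm (concave); 1/di = 1/f − 1/do → di = 40.25 cm (real image, in front of mirror)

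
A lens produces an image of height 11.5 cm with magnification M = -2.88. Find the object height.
ho = |hi|/|M| = 3.993 cm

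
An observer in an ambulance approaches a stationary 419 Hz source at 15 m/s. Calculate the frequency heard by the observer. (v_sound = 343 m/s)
f_obs = f·(v + v_o)/v = 437.3 Hz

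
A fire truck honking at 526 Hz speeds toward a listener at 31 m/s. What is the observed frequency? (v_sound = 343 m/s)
f_obs = f·v/(v − v_s) = 578.3 Hz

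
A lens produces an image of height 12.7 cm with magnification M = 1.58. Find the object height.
ho = |hi|/|M| = 8.038 cm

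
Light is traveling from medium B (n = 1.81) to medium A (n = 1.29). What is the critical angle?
θc = arcsin(n₂/n₁) = 45.46°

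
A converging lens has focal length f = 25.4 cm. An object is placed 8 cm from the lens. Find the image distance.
1/di = 1/f − 1/do → di = -11.68 cm (virtual image)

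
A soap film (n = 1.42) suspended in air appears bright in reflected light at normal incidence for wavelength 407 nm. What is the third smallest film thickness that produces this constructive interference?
2nt = (m − ½)λ with m = 3 → t = (m − ½)λ/(2n) = 358.3 nm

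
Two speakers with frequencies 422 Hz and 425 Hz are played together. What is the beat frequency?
3 Hz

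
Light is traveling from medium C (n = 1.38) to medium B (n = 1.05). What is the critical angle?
θc = arcsin(n₂/n₁) = 49.54°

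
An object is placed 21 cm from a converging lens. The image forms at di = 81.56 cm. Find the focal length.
1/f = 1/do + 1/di → f = 16.7 cm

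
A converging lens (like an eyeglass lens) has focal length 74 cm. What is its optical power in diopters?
P = 1/f = 1.351 D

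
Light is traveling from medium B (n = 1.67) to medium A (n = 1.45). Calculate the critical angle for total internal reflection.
θc = arcsin(n₂/n₁) = 60.26°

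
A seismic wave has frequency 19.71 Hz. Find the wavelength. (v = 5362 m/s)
λ = v/f = 272 m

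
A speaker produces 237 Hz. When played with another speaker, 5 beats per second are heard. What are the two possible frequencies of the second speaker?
f₂ = 237 ± 5 Hz → 242 Hz or 232 Hz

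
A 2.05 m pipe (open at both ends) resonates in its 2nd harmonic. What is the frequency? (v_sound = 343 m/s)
fₙ = nv/(2L) = 167.3 Hz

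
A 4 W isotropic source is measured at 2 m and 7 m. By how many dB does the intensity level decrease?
Δβ = 20·log₁₀(r₂/r₁) = 10.88 dB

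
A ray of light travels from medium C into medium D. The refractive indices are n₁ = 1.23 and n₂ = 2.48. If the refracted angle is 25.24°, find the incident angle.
sin θ₁ = (n₂/n₁)·sin θ₂ → θ₁ = 59.29°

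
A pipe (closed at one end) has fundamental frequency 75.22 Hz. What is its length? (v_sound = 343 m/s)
L = v/(4f₁) = 1.14 m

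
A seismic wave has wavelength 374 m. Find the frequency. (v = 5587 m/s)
f = v/λ = 14.94 Hz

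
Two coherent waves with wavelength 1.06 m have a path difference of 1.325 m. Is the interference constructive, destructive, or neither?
neither (partial) — path difference = 1.25λ, neither a whole number of wavelengths nor an odd multiple of λ/2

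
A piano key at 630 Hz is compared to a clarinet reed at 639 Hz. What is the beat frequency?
9 Hz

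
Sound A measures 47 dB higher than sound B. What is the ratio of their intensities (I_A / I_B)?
I_A/I_B = 10^(Δβ/10) = 50120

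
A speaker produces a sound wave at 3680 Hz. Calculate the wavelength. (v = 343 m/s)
λ = v/f = 0.09321 m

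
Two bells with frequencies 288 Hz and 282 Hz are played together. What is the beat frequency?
6 Hz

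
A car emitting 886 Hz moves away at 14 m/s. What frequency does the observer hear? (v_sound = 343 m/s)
f_obs = f·v/(v + v_s) = 851.3 Hz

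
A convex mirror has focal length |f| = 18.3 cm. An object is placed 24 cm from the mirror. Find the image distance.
f = −18.3 cm (convex); 1/di = 1/f − 1/do → di = -10.38 cm (virtual image, behind mirror)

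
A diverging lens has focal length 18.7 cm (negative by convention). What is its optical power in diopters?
P = 1/f = -5.348 D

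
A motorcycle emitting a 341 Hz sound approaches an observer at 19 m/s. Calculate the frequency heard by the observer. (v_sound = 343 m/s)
f_obs = f·v/(v − v_s) = 361 Hz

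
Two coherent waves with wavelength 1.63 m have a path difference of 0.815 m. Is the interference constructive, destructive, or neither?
destructive — path difference = 0.5λ, an odd multiple of λ/2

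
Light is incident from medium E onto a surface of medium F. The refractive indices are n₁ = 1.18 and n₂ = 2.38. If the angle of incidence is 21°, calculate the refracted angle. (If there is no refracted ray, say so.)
sin θ₂ = (n₁/n₂)·sin θ₁ = 0.1777 → θ₂ = 10.23°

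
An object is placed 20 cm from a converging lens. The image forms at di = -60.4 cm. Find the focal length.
1/f = 1/do + 1/di → f = 29.9 cm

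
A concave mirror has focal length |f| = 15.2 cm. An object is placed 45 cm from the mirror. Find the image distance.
f = +15.2 cm (concave); 1/di = 1/f − 1/do → di = 22.95 cm (real image, in front of mirror)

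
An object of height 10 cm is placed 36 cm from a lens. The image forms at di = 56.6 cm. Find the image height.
hi = (-di/do) × ho = -15.72 cm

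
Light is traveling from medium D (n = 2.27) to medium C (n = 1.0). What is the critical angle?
θc = arcsin(n₂/n₁) = 26.14°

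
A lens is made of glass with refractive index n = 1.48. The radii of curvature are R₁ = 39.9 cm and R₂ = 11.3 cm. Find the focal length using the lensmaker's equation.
1/f = (n − 1)(1/R₁ − 1/R₂) → f = -32.84 cm (diverging lens)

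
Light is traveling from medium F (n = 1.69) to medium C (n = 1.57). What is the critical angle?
θc = arcsin(n₂/n₁) = 68.28°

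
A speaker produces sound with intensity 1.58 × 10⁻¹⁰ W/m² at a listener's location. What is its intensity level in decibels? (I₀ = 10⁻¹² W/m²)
β = 10·log₁₀(I/I₀) = 21.99 dB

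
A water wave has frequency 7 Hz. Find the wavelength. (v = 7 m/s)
λ = v/f = 1 m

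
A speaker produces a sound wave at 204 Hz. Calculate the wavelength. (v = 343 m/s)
λ = v/f = 1.681 m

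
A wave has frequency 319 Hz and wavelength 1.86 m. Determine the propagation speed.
v = fλ = 593.3 m/s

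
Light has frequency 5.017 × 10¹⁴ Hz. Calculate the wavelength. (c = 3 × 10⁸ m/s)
λ = c/f = 598 nm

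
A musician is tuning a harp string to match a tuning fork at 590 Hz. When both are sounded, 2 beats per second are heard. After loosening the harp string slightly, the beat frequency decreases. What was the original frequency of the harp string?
592 Hz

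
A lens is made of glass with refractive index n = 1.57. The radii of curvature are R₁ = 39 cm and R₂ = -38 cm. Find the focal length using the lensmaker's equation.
1/f = (n − 1)(1/R₁ − 1/R₂) → f = 33.77 cm (converging lens)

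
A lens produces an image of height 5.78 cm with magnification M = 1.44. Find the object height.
ho = |hi|/|M| = 4.014 cm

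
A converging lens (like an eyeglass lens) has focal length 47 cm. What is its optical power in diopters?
P = 1/f = 2.128 D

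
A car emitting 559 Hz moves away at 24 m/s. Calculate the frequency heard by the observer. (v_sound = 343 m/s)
f_obs = f·v/(v + v_s) = 522.4 Hz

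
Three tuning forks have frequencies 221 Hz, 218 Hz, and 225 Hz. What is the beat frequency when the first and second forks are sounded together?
3 Hz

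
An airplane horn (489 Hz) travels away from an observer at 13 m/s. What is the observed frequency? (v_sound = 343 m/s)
f_obs = f·v/(v + v_s) = 471.1 Hz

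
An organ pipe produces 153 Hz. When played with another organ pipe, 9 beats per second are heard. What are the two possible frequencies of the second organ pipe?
f₂ = 153 ± 9 Hz → 162 Hz or 144 Hz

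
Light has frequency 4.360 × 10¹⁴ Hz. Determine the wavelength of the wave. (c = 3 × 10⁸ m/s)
λ = c/f = 688.1 nm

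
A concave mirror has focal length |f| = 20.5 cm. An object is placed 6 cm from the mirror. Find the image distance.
f = +20.5 cm (concave); 1/di = 1/f − 1/do → di = -8.483 cm (virtual image, behind mirror)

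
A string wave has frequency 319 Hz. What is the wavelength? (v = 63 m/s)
λ = v/f = 0.1975 m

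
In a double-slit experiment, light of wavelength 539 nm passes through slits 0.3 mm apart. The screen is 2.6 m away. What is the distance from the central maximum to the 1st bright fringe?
y = mλL/d = 4.671 mm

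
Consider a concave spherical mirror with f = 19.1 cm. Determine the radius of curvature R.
R = 2|f| = 38.2 cm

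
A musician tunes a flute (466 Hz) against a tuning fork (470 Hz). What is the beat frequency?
4 Hz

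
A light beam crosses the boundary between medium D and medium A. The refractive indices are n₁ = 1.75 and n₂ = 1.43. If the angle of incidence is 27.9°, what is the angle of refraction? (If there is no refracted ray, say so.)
sin θ₂ = (n₁/n₂)·sin θ₁ = 0.5726 → θ₂ = 34.93°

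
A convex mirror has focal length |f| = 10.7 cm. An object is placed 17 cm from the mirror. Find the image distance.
f = −10.7 cm (convex); 1/di = 1/f − 1/do → di = -6.567 cm (virtual image, behind mirror)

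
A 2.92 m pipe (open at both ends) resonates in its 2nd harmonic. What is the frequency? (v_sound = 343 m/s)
fₙ = nv/(2L) = 117.5 Hz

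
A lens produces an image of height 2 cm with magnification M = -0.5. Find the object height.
ho = |hi|/|M| = 4 cm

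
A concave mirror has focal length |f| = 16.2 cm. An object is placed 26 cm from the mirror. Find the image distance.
f = +16.2 cm (concave); 1/di = 1/f − 1/do → di = 42.98 cm (real image, in front of mirror)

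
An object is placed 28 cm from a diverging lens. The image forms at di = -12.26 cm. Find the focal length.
1/f = 1/do + 1/di → f = -21.81 cm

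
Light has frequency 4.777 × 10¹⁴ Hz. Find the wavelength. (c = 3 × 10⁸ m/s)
λ = c/f = 628 nm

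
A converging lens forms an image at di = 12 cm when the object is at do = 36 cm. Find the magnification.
M = −di/do = -0.3333 (inverted image)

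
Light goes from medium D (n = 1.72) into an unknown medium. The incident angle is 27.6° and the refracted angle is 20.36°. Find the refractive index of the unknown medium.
n₂ = n₁·sin θ₁ / sin θ₂ = 2.29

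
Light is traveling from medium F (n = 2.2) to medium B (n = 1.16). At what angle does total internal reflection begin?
θc = arcsin(n₂/n₁) = 31.82°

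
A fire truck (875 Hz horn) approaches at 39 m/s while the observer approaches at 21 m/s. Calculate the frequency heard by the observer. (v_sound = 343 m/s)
f_obs = f·(v + v_o)/(v − v_s) = 1048 Hz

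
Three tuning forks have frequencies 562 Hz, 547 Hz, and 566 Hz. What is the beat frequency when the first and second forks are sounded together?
15 Hz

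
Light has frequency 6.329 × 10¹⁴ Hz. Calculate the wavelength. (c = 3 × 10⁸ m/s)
λ = c/f = 474 nm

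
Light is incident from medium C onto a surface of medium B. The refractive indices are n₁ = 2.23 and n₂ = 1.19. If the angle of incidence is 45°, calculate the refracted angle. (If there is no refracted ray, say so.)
sin θ₂ = (n₁/n₂)·sin θ₁ = 1.325 > 1, so there is no refracted ray — the light undergoes total internal reflection.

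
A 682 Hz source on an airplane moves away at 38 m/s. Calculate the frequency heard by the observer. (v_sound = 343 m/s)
f_obs = f·v/(v + v_s) = 614 Hz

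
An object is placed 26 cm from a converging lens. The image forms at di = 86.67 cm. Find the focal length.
1/f = 1/do + 1/di → f = 20 cm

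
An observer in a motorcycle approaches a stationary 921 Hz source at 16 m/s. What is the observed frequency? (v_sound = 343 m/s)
f_obs = f·(v + v_o)/v = 964 Hz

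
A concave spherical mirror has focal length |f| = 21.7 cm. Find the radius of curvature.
R = 2|f| = 43.4 cm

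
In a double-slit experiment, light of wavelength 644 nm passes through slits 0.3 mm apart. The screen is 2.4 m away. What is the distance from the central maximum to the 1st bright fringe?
y = mλL/d = 5.152 mm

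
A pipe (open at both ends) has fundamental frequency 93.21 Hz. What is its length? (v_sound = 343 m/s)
L = v/(2f₁) = 1.84 m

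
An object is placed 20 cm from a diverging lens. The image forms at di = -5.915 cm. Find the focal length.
1/f = 1/do + 1/di → f = -8.399 cm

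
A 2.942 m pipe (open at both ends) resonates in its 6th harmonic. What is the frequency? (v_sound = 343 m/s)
fₙ = nv/(2L) = 349.8 Hz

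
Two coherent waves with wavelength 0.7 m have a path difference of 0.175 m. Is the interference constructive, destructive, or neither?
neither (partial) — path difference = 0.25λ, neither a whole number of wavelengths nor an odd multiple of λ/2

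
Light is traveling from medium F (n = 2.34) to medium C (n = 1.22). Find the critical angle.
θc = arcsin(n₂/n₁) = 31.42°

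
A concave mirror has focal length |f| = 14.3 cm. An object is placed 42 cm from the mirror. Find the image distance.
f = +14.3 cm (concave); 1/di = 1/f − 1/do → di = 21.68 cm (real image, in front of mirror)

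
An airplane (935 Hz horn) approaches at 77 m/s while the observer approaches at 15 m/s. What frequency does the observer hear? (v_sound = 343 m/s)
f_obs = f·(v + v_o)/(v − v_s) = 1258 Hz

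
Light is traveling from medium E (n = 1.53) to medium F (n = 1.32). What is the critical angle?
θc = arcsin(n₂/n₁) = 59.63°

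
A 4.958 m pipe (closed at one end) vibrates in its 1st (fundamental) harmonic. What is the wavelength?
λₙ = 4L/n = 19.83 m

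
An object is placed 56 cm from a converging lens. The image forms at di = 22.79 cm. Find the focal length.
1/f = 1/do + 1/di → f = 16.2 cm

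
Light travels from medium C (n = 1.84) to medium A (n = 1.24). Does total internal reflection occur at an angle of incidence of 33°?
θc = arcsin(n₂/n₁) = 42.37°; 33° < θc, so no — the ray refracts.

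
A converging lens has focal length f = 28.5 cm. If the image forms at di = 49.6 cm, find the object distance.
1/do = 1/f − 1/di → do = 67 cm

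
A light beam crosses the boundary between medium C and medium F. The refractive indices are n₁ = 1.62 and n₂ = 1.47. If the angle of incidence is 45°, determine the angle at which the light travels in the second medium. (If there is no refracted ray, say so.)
sin θ₂ = (n₁/n₂)·sin θ₁ = 0.7793 → θ₂ = 51.19°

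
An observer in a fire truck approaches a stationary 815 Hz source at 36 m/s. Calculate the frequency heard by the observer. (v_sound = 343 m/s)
f_obs = f·(v + v_o)/v = 900.5 Hz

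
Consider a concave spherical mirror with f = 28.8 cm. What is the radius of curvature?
R = 2|f| = 57.6 cm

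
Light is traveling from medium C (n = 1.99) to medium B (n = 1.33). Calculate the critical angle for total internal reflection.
θc = arcsin(n₂/n₁) = 41.94°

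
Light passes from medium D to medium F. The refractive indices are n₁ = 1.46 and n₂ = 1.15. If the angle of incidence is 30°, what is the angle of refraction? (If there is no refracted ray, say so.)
sin θ₂ = (n₁/n₂)·sin θ₁ = 0.6348 → θ₂ = 39.4°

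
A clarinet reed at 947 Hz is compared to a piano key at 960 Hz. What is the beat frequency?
13 Hz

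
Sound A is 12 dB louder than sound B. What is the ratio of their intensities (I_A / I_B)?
I_A/I_B = 10^(Δβ/10) = 15.85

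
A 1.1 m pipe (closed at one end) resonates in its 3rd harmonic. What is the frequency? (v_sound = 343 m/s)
fₙ = nv/(4L) = 233.9 Hz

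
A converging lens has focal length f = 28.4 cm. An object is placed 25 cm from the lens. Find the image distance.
1/di = 1/f − 1/do → di = -208.8 cm (virtual image)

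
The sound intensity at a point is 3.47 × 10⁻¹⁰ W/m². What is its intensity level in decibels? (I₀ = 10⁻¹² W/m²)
β = 10·log₁₀(I/I₀) = 25.4 dB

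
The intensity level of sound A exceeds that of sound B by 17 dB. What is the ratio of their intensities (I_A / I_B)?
I_A/I_B = 10^(Δβ/10) = 50.12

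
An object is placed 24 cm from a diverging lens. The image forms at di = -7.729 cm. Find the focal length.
1/f = 1/do + 1/di → f = -11.4 cm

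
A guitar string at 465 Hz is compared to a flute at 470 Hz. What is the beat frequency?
5 Hz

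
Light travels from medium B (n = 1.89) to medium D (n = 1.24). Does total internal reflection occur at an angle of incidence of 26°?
θc = arcsin(n₂/n₁) = 41°; 26° < θc, so no — the ray refracts.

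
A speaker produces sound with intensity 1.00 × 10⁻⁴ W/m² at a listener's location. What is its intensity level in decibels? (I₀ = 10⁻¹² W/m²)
β = 10·log₁₀(I/I₀) = 80 dB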